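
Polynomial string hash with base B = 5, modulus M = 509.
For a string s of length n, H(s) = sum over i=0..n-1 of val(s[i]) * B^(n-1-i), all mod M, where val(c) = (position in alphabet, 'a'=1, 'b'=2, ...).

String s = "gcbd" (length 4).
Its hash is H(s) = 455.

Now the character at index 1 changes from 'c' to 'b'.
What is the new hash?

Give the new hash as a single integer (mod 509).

val('c') = 3, val('b') = 2
Position k = 1, exponent = n-1-k = 2
B^2 mod M = 5^2 mod 509 = 25
Delta = (2 - 3) * 25 mod 509 = 484
New hash = (455 + 484) mod 509 = 430

Answer: 430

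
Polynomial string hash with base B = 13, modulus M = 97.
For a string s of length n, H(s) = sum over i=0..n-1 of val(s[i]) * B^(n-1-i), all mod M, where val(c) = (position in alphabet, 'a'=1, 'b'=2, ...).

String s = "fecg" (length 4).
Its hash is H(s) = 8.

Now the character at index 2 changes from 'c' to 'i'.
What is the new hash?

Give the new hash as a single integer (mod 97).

val('c') = 3, val('i') = 9
Position k = 2, exponent = n-1-k = 1
B^1 mod M = 13^1 mod 97 = 13
Delta = (9 - 3) * 13 mod 97 = 78
New hash = (8 + 78) mod 97 = 86

Answer: 86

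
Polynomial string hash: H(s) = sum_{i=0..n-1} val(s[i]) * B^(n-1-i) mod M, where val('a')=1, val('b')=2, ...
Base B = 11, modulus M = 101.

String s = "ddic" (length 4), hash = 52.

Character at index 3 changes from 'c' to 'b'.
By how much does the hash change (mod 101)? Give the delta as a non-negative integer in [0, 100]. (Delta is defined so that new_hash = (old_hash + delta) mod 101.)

Delta formula: (val(new) - val(old)) * B^(n-1-k) mod M
  val('b') - val('c') = 2 - 3 = -1
  B^(n-1-k) = 11^0 mod 101 = 1
  Delta = -1 * 1 mod 101 = 100

Answer: 100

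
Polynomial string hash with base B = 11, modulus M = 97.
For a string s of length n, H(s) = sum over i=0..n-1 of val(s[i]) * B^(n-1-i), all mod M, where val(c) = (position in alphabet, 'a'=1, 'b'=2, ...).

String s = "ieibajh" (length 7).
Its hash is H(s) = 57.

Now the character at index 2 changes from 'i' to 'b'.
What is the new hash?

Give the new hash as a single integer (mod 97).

val('i') = 9, val('b') = 2
Position k = 2, exponent = n-1-k = 4
B^4 mod M = 11^4 mod 97 = 91
Delta = (2 - 9) * 91 mod 97 = 42
New hash = (57 + 42) mod 97 = 2

Answer: 2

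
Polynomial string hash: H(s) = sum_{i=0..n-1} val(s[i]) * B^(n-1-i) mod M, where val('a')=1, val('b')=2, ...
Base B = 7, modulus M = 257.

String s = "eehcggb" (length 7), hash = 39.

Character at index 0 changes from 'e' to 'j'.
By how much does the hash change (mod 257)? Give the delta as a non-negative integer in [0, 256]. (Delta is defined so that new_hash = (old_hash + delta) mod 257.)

Answer: 229

Derivation:
Delta formula: (val(new) - val(old)) * B^(n-1-k) mod M
  val('j') - val('e') = 10 - 5 = 5
  B^(n-1-k) = 7^6 mod 257 = 200
  Delta = 5 * 200 mod 257 = 229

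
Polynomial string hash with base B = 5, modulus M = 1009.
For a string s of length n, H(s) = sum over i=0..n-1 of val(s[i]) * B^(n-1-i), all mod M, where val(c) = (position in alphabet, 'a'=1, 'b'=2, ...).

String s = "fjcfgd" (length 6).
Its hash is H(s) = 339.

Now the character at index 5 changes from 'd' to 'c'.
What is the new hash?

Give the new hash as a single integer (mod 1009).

Answer: 338

Derivation:
val('d') = 4, val('c') = 3
Position k = 5, exponent = n-1-k = 0
B^0 mod M = 5^0 mod 1009 = 1
Delta = (3 - 4) * 1 mod 1009 = 1008
New hash = (339 + 1008) mod 1009 = 338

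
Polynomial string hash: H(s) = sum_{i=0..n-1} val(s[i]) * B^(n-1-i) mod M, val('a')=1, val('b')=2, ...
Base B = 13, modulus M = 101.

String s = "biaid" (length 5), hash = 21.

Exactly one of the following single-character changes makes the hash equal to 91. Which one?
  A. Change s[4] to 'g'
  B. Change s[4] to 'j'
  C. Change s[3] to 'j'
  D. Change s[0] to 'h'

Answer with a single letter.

Option A: s[4]='d'->'g', delta=(7-4)*13^0 mod 101 = 3, hash=21+3 mod 101 = 24
Option B: s[4]='d'->'j', delta=(10-4)*13^0 mod 101 = 6, hash=21+6 mod 101 = 27
Option C: s[3]='i'->'j', delta=(10-9)*13^1 mod 101 = 13, hash=21+13 mod 101 = 34
Option D: s[0]='b'->'h', delta=(8-2)*13^4 mod 101 = 70, hash=21+70 mod 101 = 91 <-- target

Answer: D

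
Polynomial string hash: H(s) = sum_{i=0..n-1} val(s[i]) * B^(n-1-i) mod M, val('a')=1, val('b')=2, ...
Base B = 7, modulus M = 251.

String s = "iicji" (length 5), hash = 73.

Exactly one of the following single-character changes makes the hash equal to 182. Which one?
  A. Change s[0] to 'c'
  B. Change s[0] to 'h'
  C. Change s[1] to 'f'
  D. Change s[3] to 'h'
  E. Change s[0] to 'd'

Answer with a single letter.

Option A: s[0]='i'->'c', delta=(3-9)*7^4 mod 251 = 152, hash=73+152 mod 251 = 225
Option B: s[0]='i'->'h', delta=(8-9)*7^4 mod 251 = 109, hash=73+109 mod 251 = 182 <-- target
Option C: s[1]='i'->'f', delta=(6-9)*7^3 mod 251 = 226, hash=73+226 mod 251 = 48
Option D: s[3]='j'->'h', delta=(8-10)*7^1 mod 251 = 237, hash=73+237 mod 251 = 59
Option E: s[0]='i'->'d', delta=(4-9)*7^4 mod 251 = 43, hash=73+43 mod 251 = 116

Answer: B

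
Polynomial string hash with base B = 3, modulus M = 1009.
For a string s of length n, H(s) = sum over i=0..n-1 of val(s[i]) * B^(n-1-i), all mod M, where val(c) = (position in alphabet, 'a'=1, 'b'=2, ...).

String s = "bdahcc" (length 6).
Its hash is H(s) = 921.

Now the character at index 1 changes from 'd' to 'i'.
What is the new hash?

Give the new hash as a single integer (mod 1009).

val('d') = 4, val('i') = 9
Position k = 1, exponent = n-1-k = 4
B^4 mod M = 3^4 mod 1009 = 81
Delta = (9 - 4) * 81 mod 1009 = 405
New hash = (921 + 405) mod 1009 = 317

Answer: 317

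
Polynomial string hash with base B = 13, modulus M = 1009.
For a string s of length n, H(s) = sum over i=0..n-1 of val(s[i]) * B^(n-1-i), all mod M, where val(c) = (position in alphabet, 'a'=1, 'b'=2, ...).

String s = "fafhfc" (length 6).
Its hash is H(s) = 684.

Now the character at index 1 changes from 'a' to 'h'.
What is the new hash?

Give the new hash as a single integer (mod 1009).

val('a') = 1, val('h') = 8
Position k = 1, exponent = n-1-k = 4
B^4 mod M = 13^4 mod 1009 = 309
Delta = (8 - 1) * 309 mod 1009 = 145
New hash = (684 + 145) mod 1009 = 829

Answer: 829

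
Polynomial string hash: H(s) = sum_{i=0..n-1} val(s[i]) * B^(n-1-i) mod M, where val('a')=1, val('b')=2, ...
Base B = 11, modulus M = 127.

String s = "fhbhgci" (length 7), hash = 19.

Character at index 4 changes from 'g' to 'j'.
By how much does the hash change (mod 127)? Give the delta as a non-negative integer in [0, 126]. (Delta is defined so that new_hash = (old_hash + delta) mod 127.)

Delta formula: (val(new) - val(old)) * B^(n-1-k) mod M
  val('j') - val('g') = 10 - 7 = 3
  B^(n-1-k) = 11^2 mod 127 = 121
  Delta = 3 * 121 mod 127 = 109

Answer: 109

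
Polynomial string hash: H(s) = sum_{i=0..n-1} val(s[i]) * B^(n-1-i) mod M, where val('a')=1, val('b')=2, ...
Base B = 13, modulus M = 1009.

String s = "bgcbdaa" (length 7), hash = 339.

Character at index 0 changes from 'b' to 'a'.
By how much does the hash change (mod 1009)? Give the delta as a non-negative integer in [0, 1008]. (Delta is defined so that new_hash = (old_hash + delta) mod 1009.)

Delta formula: (val(new) - val(old)) * B^(n-1-k) mod M
  val('a') - val('b') = 1 - 2 = -1
  B^(n-1-k) = 13^6 mod 1009 = 762
  Delta = -1 * 762 mod 1009 = 247

Answer: 247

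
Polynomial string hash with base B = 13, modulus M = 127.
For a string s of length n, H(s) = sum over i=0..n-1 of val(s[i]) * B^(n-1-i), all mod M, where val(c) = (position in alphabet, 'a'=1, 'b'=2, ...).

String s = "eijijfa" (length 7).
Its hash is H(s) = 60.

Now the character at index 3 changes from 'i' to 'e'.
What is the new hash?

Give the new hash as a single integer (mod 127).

Answer: 35

Derivation:
val('i') = 9, val('e') = 5
Position k = 3, exponent = n-1-k = 3
B^3 mod M = 13^3 mod 127 = 38
Delta = (5 - 9) * 38 mod 127 = 102
New hash = (60 + 102) mod 127 = 35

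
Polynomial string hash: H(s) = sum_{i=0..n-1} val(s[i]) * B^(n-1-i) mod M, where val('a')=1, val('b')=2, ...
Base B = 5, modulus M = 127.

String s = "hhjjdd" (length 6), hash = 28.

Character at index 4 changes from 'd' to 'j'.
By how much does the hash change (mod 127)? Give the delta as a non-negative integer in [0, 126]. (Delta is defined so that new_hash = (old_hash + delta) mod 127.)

Answer: 30

Derivation:
Delta formula: (val(new) - val(old)) * B^(n-1-k) mod M
  val('j') - val('d') = 10 - 4 = 6
  B^(n-1-k) = 5^1 mod 127 = 5
  Delta = 6 * 5 mod 127 = 30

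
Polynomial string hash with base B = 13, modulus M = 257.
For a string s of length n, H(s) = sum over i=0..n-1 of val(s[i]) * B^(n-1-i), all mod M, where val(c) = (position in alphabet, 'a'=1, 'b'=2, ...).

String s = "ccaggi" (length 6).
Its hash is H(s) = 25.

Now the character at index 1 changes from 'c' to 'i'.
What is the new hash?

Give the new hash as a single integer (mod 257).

Answer: 229

Derivation:
val('c') = 3, val('i') = 9
Position k = 1, exponent = n-1-k = 4
B^4 mod M = 13^4 mod 257 = 34
Delta = (9 - 3) * 34 mod 257 = 204
New hash = (25 + 204) mod 257 = 229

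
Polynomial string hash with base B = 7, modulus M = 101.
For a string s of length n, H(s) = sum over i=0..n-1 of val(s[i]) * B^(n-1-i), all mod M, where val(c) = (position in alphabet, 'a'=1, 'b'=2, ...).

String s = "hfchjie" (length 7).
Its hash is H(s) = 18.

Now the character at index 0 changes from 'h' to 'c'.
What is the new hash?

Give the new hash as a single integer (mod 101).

val('h') = 8, val('c') = 3
Position k = 0, exponent = n-1-k = 6
B^6 mod M = 7^6 mod 101 = 85
Delta = (3 - 8) * 85 mod 101 = 80
New hash = (18 + 80) mod 101 = 98

Answer: 98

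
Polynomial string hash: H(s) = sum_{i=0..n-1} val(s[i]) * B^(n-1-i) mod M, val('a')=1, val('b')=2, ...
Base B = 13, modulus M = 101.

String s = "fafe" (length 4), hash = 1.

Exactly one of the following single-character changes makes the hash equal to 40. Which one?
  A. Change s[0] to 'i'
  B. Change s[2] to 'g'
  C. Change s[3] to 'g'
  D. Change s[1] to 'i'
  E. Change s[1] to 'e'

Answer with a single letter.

Answer: D

Derivation:
Option A: s[0]='f'->'i', delta=(9-6)*13^3 mod 101 = 26, hash=1+26 mod 101 = 27
Option B: s[2]='f'->'g', delta=(7-6)*13^1 mod 101 = 13, hash=1+13 mod 101 = 14
Option C: s[3]='e'->'g', delta=(7-5)*13^0 mod 101 = 2, hash=1+2 mod 101 = 3
Option D: s[1]='a'->'i', delta=(9-1)*13^2 mod 101 = 39, hash=1+39 mod 101 = 40 <-- target
Option E: s[1]='a'->'e', delta=(5-1)*13^2 mod 101 = 70, hash=1+70 mod 101 = 71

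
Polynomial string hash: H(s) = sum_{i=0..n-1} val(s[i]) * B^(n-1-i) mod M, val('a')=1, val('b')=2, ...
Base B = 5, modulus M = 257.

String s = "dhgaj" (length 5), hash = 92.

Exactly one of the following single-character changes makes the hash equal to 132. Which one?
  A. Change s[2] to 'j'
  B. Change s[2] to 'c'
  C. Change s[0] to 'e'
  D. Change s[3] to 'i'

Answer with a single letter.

Option A: s[2]='g'->'j', delta=(10-7)*5^2 mod 257 = 75, hash=92+75 mod 257 = 167
Option B: s[2]='g'->'c', delta=(3-7)*5^2 mod 257 = 157, hash=92+157 mod 257 = 249
Option C: s[0]='d'->'e', delta=(5-4)*5^4 mod 257 = 111, hash=92+111 mod 257 = 203
Option D: s[3]='a'->'i', delta=(9-1)*5^1 mod 257 = 40, hash=92+40 mod 257 = 132 <-- target

Answer: D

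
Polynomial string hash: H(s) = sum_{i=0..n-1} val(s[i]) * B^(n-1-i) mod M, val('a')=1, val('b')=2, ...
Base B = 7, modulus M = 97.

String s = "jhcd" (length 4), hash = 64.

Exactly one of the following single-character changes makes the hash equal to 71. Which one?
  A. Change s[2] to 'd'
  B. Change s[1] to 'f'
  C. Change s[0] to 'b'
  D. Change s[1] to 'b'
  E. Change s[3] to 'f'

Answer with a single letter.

Option A: s[2]='c'->'d', delta=(4-3)*7^1 mod 97 = 7, hash=64+7 mod 97 = 71 <-- target
Option B: s[1]='h'->'f', delta=(6-8)*7^2 mod 97 = 96, hash=64+96 mod 97 = 63
Option C: s[0]='j'->'b', delta=(2-10)*7^3 mod 97 = 69, hash=64+69 mod 97 = 36
Option D: s[1]='h'->'b', delta=(2-8)*7^2 mod 97 = 94, hash=64+94 mod 97 = 61
Option E: s[3]='d'->'f', delta=(6-4)*7^0 mod 97 = 2, hash=64+2 mod 97 = 66

Answer: A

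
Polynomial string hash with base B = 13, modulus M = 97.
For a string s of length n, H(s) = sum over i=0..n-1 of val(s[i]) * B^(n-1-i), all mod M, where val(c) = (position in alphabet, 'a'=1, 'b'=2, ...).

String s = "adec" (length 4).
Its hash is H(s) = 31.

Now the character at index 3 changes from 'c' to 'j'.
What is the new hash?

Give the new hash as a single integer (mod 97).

Answer: 38

Derivation:
val('c') = 3, val('j') = 10
Position k = 3, exponent = n-1-k = 0
B^0 mod M = 13^0 mod 97 = 1
Delta = (10 - 3) * 1 mod 97 = 7
New hash = (31 + 7) mod 97 = 38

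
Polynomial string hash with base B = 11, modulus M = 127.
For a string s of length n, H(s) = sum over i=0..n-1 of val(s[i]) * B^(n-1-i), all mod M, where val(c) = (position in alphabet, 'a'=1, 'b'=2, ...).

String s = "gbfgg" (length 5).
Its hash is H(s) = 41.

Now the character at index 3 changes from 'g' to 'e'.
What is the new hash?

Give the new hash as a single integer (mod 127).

Answer: 19

Derivation:
val('g') = 7, val('e') = 5
Position k = 3, exponent = n-1-k = 1
B^1 mod M = 11^1 mod 127 = 11
Delta = (5 - 7) * 11 mod 127 = 105
New hash = (41 + 105) mod 127 = 19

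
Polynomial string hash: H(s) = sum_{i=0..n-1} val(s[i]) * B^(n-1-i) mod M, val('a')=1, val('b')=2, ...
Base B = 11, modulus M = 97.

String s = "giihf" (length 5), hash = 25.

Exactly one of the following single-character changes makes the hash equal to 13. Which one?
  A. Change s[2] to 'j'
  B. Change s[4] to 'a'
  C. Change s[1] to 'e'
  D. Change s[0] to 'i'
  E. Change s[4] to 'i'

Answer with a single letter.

Answer: D

Derivation:
Option A: s[2]='i'->'j', delta=(10-9)*11^2 mod 97 = 24, hash=25+24 mod 97 = 49
Option B: s[4]='f'->'a', delta=(1-6)*11^0 mod 97 = 92, hash=25+92 mod 97 = 20
Option C: s[1]='i'->'e', delta=(5-9)*11^3 mod 97 = 11, hash=25+11 mod 97 = 36
Option D: s[0]='g'->'i', delta=(9-7)*11^4 mod 97 = 85, hash=25+85 mod 97 = 13 <-- target
Option E: s[4]='f'->'i', delta=(9-6)*11^0 mod 97 = 3, hash=25+3 mod 97 = 28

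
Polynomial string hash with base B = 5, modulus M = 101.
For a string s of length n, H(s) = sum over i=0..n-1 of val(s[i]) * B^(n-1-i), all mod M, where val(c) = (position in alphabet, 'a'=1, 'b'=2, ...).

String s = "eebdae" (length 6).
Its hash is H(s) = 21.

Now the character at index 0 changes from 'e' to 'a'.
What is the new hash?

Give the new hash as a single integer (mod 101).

val('e') = 5, val('a') = 1
Position k = 0, exponent = n-1-k = 5
B^5 mod M = 5^5 mod 101 = 95
Delta = (1 - 5) * 95 mod 101 = 24
New hash = (21 + 24) mod 101 = 45

Answer: 45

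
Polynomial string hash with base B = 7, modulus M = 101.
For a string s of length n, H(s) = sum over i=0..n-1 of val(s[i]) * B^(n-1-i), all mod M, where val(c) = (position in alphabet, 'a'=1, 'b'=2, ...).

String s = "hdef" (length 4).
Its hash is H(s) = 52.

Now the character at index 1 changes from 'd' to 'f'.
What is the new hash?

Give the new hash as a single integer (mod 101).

val('d') = 4, val('f') = 6
Position k = 1, exponent = n-1-k = 2
B^2 mod M = 7^2 mod 101 = 49
Delta = (6 - 4) * 49 mod 101 = 98
New hash = (52 + 98) mod 101 = 49

Answer: 49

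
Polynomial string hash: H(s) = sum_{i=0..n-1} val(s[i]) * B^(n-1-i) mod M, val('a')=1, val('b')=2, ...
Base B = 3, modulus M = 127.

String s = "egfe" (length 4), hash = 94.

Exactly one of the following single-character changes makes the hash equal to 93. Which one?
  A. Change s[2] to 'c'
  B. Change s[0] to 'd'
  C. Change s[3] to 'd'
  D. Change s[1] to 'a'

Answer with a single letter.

Answer: C

Derivation:
Option A: s[2]='f'->'c', delta=(3-6)*3^1 mod 127 = 118, hash=94+118 mod 127 = 85
Option B: s[0]='e'->'d', delta=(4-5)*3^3 mod 127 = 100, hash=94+100 mod 127 = 67
Option C: s[3]='e'->'d', delta=(4-5)*3^0 mod 127 = 126, hash=94+126 mod 127 = 93 <-- target
Option D: s[1]='g'->'a', delta=(1-7)*3^2 mod 127 = 73, hash=94+73 mod 127 = 40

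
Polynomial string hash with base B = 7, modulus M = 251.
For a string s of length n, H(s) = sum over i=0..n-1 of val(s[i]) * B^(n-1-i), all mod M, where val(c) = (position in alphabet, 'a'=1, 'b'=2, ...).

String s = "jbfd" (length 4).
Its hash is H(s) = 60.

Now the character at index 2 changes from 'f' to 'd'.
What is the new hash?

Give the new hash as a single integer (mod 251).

val('f') = 6, val('d') = 4
Position k = 2, exponent = n-1-k = 1
B^1 mod M = 7^1 mod 251 = 7
Delta = (4 - 6) * 7 mod 251 = 237
New hash = (60 + 237) mod 251 = 46

Answer: 46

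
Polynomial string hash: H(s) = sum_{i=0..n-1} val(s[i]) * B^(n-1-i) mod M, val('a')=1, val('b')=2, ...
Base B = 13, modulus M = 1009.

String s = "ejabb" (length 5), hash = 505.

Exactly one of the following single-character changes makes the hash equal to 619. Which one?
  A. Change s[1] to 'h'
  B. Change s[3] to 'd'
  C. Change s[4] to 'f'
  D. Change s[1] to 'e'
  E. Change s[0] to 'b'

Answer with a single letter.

Answer: D

Derivation:
Option A: s[1]='j'->'h', delta=(8-10)*13^3 mod 1009 = 651, hash=505+651 mod 1009 = 147
Option B: s[3]='b'->'d', delta=(4-2)*13^1 mod 1009 = 26, hash=505+26 mod 1009 = 531
Option C: s[4]='b'->'f', delta=(6-2)*13^0 mod 1009 = 4, hash=505+4 mod 1009 = 509
Option D: s[1]='j'->'e', delta=(5-10)*13^3 mod 1009 = 114, hash=505+114 mod 1009 = 619 <-- target
Option E: s[0]='e'->'b', delta=(2-5)*13^4 mod 1009 = 82, hash=505+82 mod 1009 = 587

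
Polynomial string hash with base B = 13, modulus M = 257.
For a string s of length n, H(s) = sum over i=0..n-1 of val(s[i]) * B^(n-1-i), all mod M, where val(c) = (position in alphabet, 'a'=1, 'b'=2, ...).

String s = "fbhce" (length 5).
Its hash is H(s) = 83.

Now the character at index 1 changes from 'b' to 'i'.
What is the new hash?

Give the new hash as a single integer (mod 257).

val('b') = 2, val('i') = 9
Position k = 1, exponent = n-1-k = 3
B^3 mod M = 13^3 mod 257 = 141
Delta = (9 - 2) * 141 mod 257 = 216
New hash = (83 + 216) mod 257 = 42

Answer: 42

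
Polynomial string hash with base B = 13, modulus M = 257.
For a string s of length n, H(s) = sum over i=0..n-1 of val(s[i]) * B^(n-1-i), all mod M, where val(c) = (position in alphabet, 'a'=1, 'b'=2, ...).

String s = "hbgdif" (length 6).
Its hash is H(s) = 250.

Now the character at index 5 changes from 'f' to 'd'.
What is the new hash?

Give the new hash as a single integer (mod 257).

Answer: 248

Derivation:
val('f') = 6, val('d') = 4
Position k = 5, exponent = n-1-k = 0
B^0 mod M = 13^0 mod 257 = 1
Delta = (4 - 6) * 1 mod 257 = 255
New hash = (250 + 255) mod 257 = 248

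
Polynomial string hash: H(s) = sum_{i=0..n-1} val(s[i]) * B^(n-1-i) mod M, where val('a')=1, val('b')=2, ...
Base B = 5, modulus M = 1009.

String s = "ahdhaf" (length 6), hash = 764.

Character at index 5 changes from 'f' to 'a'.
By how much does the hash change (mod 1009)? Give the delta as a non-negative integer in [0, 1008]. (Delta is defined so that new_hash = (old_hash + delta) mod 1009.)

Answer: 1004

Derivation:
Delta formula: (val(new) - val(old)) * B^(n-1-k) mod M
  val('a') - val('f') = 1 - 6 = -5
  B^(n-1-k) = 5^0 mod 1009 = 1
  Delta = -5 * 1 mod 1009 = 1004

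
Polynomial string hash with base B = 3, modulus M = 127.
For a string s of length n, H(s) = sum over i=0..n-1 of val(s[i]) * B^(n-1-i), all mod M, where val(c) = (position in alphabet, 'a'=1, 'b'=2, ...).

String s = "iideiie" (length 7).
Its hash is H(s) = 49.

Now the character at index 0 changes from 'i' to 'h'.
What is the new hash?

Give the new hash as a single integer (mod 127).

val('i') = 9, val('h') = 8
Position k = 0, exponent = n-1-k = 6
B^6 mod M = 3^6 mod 127 = 94
Delta = (8 - 9) * 94 mod 127 = 33
New hash = (49 + 33) mod 127 = 82

Answer: 82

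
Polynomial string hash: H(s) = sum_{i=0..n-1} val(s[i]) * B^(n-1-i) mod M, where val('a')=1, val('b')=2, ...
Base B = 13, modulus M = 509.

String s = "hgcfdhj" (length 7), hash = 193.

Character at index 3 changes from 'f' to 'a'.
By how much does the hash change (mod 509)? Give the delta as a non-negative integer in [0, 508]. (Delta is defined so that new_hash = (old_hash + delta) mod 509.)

Delta formula: (val(new) - val(old)) * B^(n-1-k) mod M
  val('a') - val('f') = 1 - 6 = -5
  B^(n-1-k) = 13^3 mod 509 = 161
  Delta = -5 * 161 mod 509 = 213

Answer: 213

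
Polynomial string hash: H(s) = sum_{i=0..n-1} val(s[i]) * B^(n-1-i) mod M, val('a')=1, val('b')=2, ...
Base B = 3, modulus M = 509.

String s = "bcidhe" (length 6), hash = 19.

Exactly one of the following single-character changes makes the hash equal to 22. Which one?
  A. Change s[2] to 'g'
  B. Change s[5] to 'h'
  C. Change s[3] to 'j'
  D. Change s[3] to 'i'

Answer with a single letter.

Answer: B

Derivation:
Option A: s[2]='i'->'g', delta=(7-9)*3^3 mod 509 = 455, hash=19+455 mod 509 = 474
Option B: s[5]='e'->'h', delta=(8-5)*3^0 mod 509 = 3, hash=19+3 mod 509 = 22 <-- target
Option C: s[3]='d'->'j', delta=(10-4)*3^2 mod 509 = 54, hash=19+54 mod 509 = 73
Option D: s[3]='d'->'i', delta=(9-4)*3^2 mod 509 = 45, hash=19+45 mod 509 = 64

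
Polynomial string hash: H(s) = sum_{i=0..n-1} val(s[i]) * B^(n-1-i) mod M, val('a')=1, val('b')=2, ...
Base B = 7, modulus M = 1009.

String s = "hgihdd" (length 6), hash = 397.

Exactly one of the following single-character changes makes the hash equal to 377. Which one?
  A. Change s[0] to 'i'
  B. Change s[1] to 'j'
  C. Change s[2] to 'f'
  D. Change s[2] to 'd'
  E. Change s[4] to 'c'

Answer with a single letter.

Answer: C

Derivation:
Option A: s[0]='h'->'i', delta=(9-8)*7^5 mod 1009 = 663, hash=397+663 mod 1009 = 51
Option B: s[1]='g'->'j', delta=(10-7)*7^4 mod 1009 = 140, hash=397+140 mod 1009 = 537
Option C: s[2]='i'->'f', delta=(6-9)*7^3 mod 1009 = 989, hash=397+989 mod 1009 = 377 <-- target
Option D: s[2]='i'->'d', delta=(4-9)*7^3 mod 1009 = 303, hash=397+303 mod 1009 = 700
Option E: s[4]='d'->'c', delta=(3-4)*7^1 mod 1009 = 1002, hash=397+1002 mod 1009 = 390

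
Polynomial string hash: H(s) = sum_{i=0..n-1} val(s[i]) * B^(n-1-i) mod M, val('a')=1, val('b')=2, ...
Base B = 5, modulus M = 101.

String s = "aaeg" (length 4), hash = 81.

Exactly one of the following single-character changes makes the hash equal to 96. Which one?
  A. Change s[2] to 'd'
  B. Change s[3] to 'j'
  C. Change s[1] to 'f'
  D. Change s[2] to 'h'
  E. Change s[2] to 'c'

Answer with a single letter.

Answer: D

Derivation:
Option A: s[2]='e'->'d', delta=(4-5)*5^1 mod 101 = 96, hash=81+96 mod 101 = 76
Option B: s[3]='g'->'j', delta=(10-7)*5^0 mod 101 = 3, hash=81+3 mod 101 = 84
Option C: s[1]='a'->'f', delta=(6-1)*5^2 mod 101 = 24, hash=81+24 mod 101 = 4
Option D: s[2]='e'->'h', delta=(8-5)*5^1 mod 101 = 15, hash=81+15 mod 101 = 96 <-- target
Option E: s[2]='e'->'c', delta=(3-5)*5^1 mod 101 = 91, hash=81+91 mod 101 = 71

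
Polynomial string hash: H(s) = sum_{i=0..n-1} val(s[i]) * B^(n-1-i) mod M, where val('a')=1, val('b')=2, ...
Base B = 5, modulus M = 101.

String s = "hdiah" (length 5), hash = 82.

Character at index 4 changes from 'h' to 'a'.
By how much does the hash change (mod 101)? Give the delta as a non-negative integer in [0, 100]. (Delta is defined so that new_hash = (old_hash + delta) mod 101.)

Delta formula: (val(new) - val(old)) * B^(n-1-k) mod M
  val('a') - val('h') = 1 - 8 = -7
  B^(n-1-k) = 5^0 mod 101 = 1
  Delta = -7 * 1 mod 101 = 94

Answer: 94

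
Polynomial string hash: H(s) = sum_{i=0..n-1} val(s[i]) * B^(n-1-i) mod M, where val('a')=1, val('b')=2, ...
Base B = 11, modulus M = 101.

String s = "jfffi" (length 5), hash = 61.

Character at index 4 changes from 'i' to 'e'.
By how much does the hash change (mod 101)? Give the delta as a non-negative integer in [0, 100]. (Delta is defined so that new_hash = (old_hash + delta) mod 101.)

Answer: 97

Derivation:
Delta formula: (val(new) - val(old)) * B^(n-1-k) mod M
  val('e') - val('i') = 5 - 9 = -4
  B^(n-1-k) = 11^0 mod 101 = 1
  Delta = -4 * 1 mod 101 = 97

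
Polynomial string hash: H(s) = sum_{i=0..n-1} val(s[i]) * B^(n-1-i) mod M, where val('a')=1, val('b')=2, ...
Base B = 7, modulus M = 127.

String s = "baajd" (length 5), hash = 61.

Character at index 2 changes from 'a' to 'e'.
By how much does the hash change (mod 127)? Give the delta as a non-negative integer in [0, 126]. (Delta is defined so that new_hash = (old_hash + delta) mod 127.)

Delta formula: (val(new) - val(old)) * B^(n-1-k) mod M
  val('e') - val('a') = 5 - 1 = 4
  B^(n-1-k) = 7^2 mod 127 = 49
  Delta = 4 * 49 mod 127 = 69

Answer: 69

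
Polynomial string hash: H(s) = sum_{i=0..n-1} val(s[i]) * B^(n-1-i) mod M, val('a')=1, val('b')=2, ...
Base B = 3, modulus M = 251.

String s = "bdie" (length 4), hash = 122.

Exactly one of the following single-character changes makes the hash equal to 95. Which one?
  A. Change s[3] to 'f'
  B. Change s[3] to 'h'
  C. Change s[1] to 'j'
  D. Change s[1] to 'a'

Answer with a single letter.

Option A: s[3]='e'->'f', delta=(6-5)*3^0 mod 251 = 1, hash=122+1 mod 251 = 123
Option B: s[3]='e'->'h', delta=(8-5)*3^0 mod 251 = 3, hash=122+3 mod 251 = 125
Option C: s[1]='d'->'j', delta=(10-4)*3^2 mod 251 = 54, hash=122+54 mod 251 = 176
Option D: s[1]='d'->'a', delta=(1-4)*3^2 mod 251 = 224, hash=122+224 mod 251 = 95 <-- target

Answer: D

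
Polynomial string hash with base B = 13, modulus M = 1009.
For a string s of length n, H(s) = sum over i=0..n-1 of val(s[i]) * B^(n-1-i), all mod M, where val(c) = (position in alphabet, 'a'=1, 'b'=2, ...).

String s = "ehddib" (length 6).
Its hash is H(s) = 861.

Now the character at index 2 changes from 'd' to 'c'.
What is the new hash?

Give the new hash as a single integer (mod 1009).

Answer: 682

Derivation:
val('d') = 4, val('c') = 3
Position k = 2, exponent = n-1-k = 3
B^3 mod M = 13^3 mod 1009 = 179
Delta = (3 - 4) * 179 mod 1009 = 830
New hash = (861 + 830) mod 1009 = 682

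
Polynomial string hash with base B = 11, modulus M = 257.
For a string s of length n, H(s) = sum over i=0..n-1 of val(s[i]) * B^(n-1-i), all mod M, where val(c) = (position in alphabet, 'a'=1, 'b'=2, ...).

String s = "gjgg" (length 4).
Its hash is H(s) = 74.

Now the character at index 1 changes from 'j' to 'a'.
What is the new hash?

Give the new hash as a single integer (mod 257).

Answer: 13

Derivation:
val('j') = 10, val('a') = 1
Position k = 1, exponent = n-1-k = 2
B^2 mod M = 11^2 mod 257 = 121
Delta = (1 - 10) * 121 mod 257 = 196
New hash = (74 + 196) mod 257 = 13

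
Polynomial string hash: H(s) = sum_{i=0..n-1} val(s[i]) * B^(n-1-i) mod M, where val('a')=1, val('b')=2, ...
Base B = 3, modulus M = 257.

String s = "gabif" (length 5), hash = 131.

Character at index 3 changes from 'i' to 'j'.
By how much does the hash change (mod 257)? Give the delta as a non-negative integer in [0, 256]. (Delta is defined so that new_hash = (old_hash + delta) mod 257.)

Answer: 3

Derivation:
Delta formula: (val(new) - val(old)) * B^(n-1-k) mod M
  val('j') - val('i') = 10 - 9 = 1
  B^(n-1-k) = 3^1 mod 257 = 3
  Delta = 1 * 3 mod 257 = 3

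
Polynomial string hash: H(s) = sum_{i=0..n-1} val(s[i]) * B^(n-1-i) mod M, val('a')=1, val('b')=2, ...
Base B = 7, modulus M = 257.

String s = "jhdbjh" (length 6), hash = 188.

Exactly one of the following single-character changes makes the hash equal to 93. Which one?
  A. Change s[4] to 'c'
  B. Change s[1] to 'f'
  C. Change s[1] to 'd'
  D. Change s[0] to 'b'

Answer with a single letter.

Answer: C

Derivation:
Option A: s[4]='j'->'c', delta=(3-10)*7^1 mod 257 = 208, hash=188+208 mod 257 = 139
Option B: s[1]='h'->'f', delta=(6-8)*7^4 mod 257 = 81, hash=188+81 mod 257 = 12
Option C: s[1]='h'->'d', delta=(4-8)*7^4 mod 257 = 162, hash=188+162 mod 257 = 93 <-- target
Option D: s[0]='j'->'b', delta=(2-10)*7^5 mod 257 = 212, hash=188+212 mod 257 = 143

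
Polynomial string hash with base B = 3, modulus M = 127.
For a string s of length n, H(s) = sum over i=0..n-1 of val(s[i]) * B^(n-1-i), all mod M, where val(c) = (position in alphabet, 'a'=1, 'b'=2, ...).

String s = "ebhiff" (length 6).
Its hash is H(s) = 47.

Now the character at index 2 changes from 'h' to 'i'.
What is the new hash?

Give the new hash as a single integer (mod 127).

val('h') = 8, val('i') = 9
Position k = 2, exponent = n-1-k = 3
B^3 mod M = 3^3 mod 127 = 27
Delta = (9 - 8) * 27 mod 127 = 27
New hash = (47 + 27) mod 127 = 74

Answer: 74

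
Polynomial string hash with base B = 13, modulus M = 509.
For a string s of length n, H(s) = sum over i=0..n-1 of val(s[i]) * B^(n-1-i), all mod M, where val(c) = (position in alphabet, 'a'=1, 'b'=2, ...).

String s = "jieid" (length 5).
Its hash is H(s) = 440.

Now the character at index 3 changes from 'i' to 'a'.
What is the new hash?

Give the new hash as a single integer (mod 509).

Answer: 336

Derivation:
val('i') = 9, val('a') = 1
Position k = 3, exponent = n-1-k = 1
B^1 mod M = 13^1 mod 509 = 13
Delta = (1 - 9) * 13 mod 509 = 405
New hash = (440 + 405) mod 509 = 336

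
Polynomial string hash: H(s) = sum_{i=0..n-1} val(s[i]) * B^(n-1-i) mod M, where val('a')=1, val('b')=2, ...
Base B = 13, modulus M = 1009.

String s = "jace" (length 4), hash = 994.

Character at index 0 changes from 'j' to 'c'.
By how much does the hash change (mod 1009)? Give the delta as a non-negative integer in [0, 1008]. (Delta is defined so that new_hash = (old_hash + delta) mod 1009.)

Answer: 765

Derivation:
Delta formula: (val(new) - val(old)) * B^(n-1-k) mod M
  val('c') - val('j') = 3 - 10 = -7
  B^(n-1-k) = 13^3 mod 1009 = 179
  Delta = -7 * 179 mod 1009 = 765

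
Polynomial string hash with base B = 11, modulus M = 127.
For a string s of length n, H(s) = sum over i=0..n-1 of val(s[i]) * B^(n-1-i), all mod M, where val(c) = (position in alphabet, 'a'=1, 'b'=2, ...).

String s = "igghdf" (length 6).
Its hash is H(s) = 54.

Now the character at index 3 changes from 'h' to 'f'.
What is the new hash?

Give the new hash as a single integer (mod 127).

val('h') = 8, val('f') = 6
Position k = 3, exponent = n-1-k = 2
B^2 mod M = 11^2 mod 127 = 121
Delta = (6 - 8) * 121 mod 127 = 12
New hash = (54 + 12) mod 127 = 66

Answer: 66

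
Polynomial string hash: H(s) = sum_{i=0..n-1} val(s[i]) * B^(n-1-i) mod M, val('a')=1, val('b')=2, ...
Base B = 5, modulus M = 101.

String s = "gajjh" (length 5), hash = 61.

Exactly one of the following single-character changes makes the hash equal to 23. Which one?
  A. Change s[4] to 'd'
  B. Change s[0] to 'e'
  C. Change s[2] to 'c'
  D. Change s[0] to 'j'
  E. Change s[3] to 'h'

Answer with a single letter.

Option A: s[4]='h'->'d', delta=(4-8)*5^0 mod 101 = 97, hash=61+97 mod 101 = 57
Option B: s[0]='g'->'e', delta=(5-7)*5^4 mod 101 = 63, hash=61+63 mod 101 = 23 <-- target
Option C: s[2]='j'->'c', delta=(3-10)*5^2 mod 101 = 27, hash=61+27 mod 101 = 88
Option D: s[0]='g'->'j', delta=(10-7)*5^4 mod 101 = 57, hash=61+57 mod 101 = 17
Option E: s[3]='j'->'h', delta=(8-10)*5^1 mod 101 = 91, hash=61+91 mod 101 = 51

Answer: B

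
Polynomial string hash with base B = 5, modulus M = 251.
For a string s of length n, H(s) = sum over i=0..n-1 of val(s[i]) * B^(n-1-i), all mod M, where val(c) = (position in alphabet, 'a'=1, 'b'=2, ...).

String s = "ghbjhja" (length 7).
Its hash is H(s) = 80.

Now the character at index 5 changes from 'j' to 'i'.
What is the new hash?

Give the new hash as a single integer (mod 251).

Answer: 75

Derivation:
val('j') = 10, val('i') = 9
Position k = 5, exponent = n-1-k = 1
B^1 mod M = 5^1 mod 251 = 5
Delta = (9 - 10) * 5 mod 251 = 246
New hash = (80 + 246) mod 251 = 75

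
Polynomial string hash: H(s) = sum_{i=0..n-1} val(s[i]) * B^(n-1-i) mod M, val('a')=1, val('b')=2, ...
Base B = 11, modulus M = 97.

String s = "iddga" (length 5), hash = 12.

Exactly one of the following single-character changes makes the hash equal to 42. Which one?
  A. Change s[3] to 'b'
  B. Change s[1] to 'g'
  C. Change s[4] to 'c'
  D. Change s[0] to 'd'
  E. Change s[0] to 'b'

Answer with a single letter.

Option A: s[3]='g'->'b', delta=(2-7)*11^1 mod 97 = 42, hash=12+42 mod 97 = 54
Option B: s[1]='d'->'g', delta=(7-4)*11^3 mod 97 = 16, hash=12+16 mod 97 = 28
Option C: s[4]='a'->'c', delta=(3-1)*11^0 mod 97 = 2, hash=12+2 mod 97 = 14
Option D: s[0]='i'->'d', delta=(4-9)*11^4 mod 97 = 30, hash=12+30 mod 97 = 42 <-- target
Option E: s[0]='i'->'b', delta=(2-9)*11^4 mod 97 = 42, hash=12+42 mod 97 = 54

Answer: D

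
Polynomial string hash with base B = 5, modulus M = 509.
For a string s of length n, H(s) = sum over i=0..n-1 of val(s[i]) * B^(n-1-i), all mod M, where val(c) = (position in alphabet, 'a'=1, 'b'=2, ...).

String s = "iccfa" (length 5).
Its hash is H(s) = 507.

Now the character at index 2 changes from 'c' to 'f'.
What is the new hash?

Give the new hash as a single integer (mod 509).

Answer: 73

Derivation:
val('c') = 3, val('f') = 6
Position k = 2, exponent = n-1-k = 2
B^2 mod M = 5^2 mod 509 = 25
Delta = (6 - 3) * 25 mod 509 = 75
New hash = (507 + 75) mod 509 = 73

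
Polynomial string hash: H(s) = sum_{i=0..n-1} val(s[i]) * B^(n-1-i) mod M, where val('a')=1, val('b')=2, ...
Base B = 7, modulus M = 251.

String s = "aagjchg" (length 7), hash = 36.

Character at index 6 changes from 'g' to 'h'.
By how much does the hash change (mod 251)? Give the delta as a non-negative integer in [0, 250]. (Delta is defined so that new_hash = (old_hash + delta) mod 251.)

Delta formula: (val(new) - val(old)) * B^(n-1-k) mod M
  val('h') - val('g') = 8 - 7 = 1
  B^(n-1-k) = 7^0 mod 251 = 1
  Delta = 1 * 1 mod 251 = 1

Answer: 1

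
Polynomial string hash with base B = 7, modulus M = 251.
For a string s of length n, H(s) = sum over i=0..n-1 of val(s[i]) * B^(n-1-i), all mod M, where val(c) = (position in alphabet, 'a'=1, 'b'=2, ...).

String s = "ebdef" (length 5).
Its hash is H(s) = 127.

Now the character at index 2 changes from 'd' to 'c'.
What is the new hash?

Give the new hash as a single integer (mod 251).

Answer: 78

Derivation:
val('d') = 4, val('c') = 3
Position k = 2, exponent = n-1-k = 2
B^2 mod M = 7^2 mod 251 = 49
Delta = (3 - 4) * 49 mod 251 = 202
New hash = (127 + 202) mod 251 = 78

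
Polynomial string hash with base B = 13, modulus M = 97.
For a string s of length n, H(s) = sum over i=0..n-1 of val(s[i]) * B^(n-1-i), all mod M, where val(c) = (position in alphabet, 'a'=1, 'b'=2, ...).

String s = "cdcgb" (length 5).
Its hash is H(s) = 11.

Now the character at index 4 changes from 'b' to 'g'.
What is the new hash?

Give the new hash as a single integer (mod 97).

Answer: 16

Derivation:
val('b') = 2, val('g') = 7
Position k = 4, exponent = n-1-k = 0
B^0 mod M = 13^0 mod 97 = 1
Delta = (7 - 2) * 1 mod 97 = 5
New hash = (11 + 5) mod 97 = 16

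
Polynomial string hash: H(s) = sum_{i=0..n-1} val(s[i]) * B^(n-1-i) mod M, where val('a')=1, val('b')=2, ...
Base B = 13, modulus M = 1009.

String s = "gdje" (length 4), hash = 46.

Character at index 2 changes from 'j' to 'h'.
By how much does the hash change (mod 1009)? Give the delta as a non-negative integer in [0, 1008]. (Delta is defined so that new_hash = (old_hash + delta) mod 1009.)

Answer: 983

Derivation:
Delta formula: (val(new) - val(old)) * B^(n-1-k) mod M
  val('h') - val('j') = 8 - 10 = -2
  B^(n-1-k) = 13^1 mod 1009 = 13
  Delta = -2 * 13 mod 1009 = 983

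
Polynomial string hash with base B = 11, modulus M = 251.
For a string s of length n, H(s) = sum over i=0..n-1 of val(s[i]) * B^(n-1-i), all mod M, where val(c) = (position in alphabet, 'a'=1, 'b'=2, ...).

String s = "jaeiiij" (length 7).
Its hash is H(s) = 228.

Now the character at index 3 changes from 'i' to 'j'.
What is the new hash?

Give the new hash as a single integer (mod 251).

val('i') = 9, val('j') = 10
Position k = 3, exponent = n-1-k = 3
B^3 mod M = 11^3 mod 251 = 76
Delta = (10 - 9) * 76 mod 251 = 76
New hash = (228 + 76) mod 251 = 53

Answer: 53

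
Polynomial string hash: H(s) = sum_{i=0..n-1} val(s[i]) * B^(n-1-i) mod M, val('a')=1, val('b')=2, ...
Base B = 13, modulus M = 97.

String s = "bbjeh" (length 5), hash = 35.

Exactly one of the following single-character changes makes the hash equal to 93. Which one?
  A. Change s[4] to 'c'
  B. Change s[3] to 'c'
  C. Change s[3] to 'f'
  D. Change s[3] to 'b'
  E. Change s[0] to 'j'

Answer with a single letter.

Option A: s[4]='h'->'c', delta=(3-8)*13^0 mod 97 = 92, hash=35+92 mod 97 = 30
Option B: s[3]='e'->'c', delta=(3-5)*13^1 mod 97 = 71, hash=35+71 mod 97 = 9
Option C: s[3]='e'->'f', delta=(6-5)*13^1 mod 97 = 13, hash=35+13 mod 97 = 48
Option D: s[3]='e'->'b', delta=(2-5)*13^1 mod 97 = 58, hash=35+58 mod 97 = 93 <-- target
Option E: s[0]='b'->'j', delta=(10-2)*13^4 mod 97 = 53, hash=35+53 mod 97 = 88

Answer: D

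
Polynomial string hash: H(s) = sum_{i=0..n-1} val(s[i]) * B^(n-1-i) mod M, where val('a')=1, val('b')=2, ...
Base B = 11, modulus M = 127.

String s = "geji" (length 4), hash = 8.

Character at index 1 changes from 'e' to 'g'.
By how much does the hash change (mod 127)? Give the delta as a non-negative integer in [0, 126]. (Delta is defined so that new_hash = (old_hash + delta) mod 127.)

Delta formula: (val(new) - val(old)) * B^(n-1-k) mod M
  val('g') - val('e') = 7 - 5 = 2
  B^(n-1-k) = 11^2 mod 127 = 121
  Delta = 2 * 121 mod 127 = 115

Answer: 115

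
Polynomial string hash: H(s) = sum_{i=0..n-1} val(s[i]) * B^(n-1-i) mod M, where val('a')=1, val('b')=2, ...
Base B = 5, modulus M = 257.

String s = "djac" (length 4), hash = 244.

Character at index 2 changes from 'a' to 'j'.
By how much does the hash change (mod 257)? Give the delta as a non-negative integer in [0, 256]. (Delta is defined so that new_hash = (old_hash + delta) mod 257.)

Delta formula: (val(new) - val(old)) * B^(n-1-k) mod M
  val('j') - val('a') = 10 - 1 = 9
  B^(n-1-k) = 5^1 mod 257 = 5
  Delta = 9 * 5 mod 257 = 45

Answer: 45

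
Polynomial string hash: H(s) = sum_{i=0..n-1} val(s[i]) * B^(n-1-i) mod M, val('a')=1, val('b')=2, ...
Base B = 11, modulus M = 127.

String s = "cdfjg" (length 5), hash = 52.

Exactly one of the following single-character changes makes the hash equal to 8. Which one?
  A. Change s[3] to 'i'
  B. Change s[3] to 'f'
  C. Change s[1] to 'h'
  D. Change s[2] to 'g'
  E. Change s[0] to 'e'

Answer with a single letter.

Option A: s[3]='j'->'i', delta=(9-10)*11^1 mod 127 = 116, hash=52+116 mod 127 = 41
Option B: s[3]='j'->'f', delta=(6-10)*11^1 mod 127 = 83, hash=52+83 mod 127 = 8 <-- target
Option C: s[1]='d'->'h', delta=(8-4)*11^3 mod 127 = 117, hash=52+117 mod 127 = 42
Option D: s[2]='f'->'g', delta=(7-6)*11^2 mod 127 = 121, hash=52+121 mod 127 = 46
Option E: s[0]='c'->'e', delta=(5-3)*11^4 mod 127 = 72, hash=52+72 mod 127 = 124

Answer: B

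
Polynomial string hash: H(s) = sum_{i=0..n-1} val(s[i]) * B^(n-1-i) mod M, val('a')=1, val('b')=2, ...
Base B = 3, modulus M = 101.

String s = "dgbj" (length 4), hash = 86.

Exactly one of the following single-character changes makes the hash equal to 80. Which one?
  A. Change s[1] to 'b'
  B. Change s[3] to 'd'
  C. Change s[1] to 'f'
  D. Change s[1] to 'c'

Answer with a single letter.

Answer: B

Derivation:
Option A: s[1]='g'->'b', delta=(2-7)*3^2 mod 101 = 56, hash=86+56 mod 101 = 41
Option B: s[3]='j'->'d', delta=(4-10)*3^0 mod 101 = 95, hash=86+95 mod 101 = 80 <-- target
Option C: s[1]='g'->'f', delta=(6-7)*3^2 mod 101 = 92, hash=86+92 mod 101 = 77
Option D: s[1]='g'->'c', delta=(3-7)*3^2 mod 101 = 65, hash=86+65 mod 101 = 50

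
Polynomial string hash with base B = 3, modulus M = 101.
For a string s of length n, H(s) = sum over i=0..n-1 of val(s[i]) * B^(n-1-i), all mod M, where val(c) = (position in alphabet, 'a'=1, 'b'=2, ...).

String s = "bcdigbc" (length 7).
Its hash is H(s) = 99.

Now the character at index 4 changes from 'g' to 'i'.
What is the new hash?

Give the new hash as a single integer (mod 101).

val('g') = 7, val('i') = 9
Position k = 4, exponent = n-1-k = 2
B^2 mod M = 3^2 mod 101 = 9
Delta = (9 - 7) * 9 mod 101 = 18
New hash = (99 + 18) mod 101 = 16

Answer: 16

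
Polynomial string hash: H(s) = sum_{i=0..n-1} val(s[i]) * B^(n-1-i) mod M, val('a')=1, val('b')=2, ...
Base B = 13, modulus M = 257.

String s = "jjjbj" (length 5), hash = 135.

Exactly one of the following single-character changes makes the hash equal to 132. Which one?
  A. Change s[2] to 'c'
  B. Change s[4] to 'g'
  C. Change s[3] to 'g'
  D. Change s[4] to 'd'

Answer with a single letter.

Option A: s[2]='j'->'c', delta=(3-10)*13^2 mod 257 = 102, hash=135+102 mod 257 = 237
Option B: s[4]='j'->'g', delta=(7-10)*13^0 mod 257 = 254, hash=135+254 mod 257 = 132 <-- target
Option C: s[3]='b'->'g', delta=(7-2)*13^1 mod 257 = 65, hash=135+65 mod 257 = 200
Option D: s[4]='j'->'d', delta=(4-10)*13^0 mod 257 = 251, hash=135+251 mod 257 = 129

Answer: B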